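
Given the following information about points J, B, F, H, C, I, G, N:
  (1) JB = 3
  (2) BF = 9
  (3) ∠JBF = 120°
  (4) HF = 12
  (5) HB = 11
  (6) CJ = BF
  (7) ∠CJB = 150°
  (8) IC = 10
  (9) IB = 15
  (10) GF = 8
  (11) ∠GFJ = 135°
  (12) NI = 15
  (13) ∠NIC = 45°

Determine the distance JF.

Step 1: By the law of cosines on triangle JBF: JF² = 3² + 9² − 2·3·9·cos(120°) = 117, so JF = 3·√13.

Therefore, the length of JF = 3·√13.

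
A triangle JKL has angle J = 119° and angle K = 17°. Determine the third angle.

angle L = 180 - 119 - 17 = 44 degrees.

44 degrees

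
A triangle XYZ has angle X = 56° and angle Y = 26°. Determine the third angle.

angle Z = 180 - 56 - 26 = 98 degrees.

98 degrees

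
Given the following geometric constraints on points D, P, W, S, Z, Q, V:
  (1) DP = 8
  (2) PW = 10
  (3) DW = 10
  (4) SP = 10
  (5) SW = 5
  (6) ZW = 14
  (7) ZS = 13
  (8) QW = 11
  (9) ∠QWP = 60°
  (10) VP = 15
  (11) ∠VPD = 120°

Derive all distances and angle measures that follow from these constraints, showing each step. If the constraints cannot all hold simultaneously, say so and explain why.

The constraints are consistent.

Step 1: From DP = 8, PV = 15, and ∠DPV = 120°, by the law of cosines:
  DV² = DP² + PV² - 2·DP·PV·cos(120°) = 64 + 225 + 120 = 409
  DV ≈ 20.22

Step 2: From PW = 10, WQ = 11, and ∠PWQ = 60°, by the law of cosines:
  PQ² = PW² + WQ² - 2·PW·WQ·cos(60°) = 100 + 121 - 110 = 111
  PQ = √111

Step 3: From DP = 8, DW = 10, PW = 10, by the inverse law of cosines:
  cos(∠PDW) = (DP² + DW² - PW²) / (2·DP·DW)
  ∠PDW = 66.42°

Step 4: From PD = 8, PW = 10, DW = 10, by the inverse law of cosines:
  cos(∠DPW) = (PD² + PW² - DW²) / (2·PD·PW)
  ∠DPW = 66.42°

Step 5: From PS = 10, PW = 10, SW = 5, by the inverse law of cosines:
  cos(∠SPW) = (PS² + PW² - SW²) / (2·PS·PW)
  ∠SPW = 28.96°

Step 6: From WD = 10, WP = 10, DP = 8, by the inverse law of cosines:
  cos(∠DWP) = (WD² + WP² - DP²) / (2·WD·WP)
  ∠DWP = 47.16°

Step 7: From WP = 10, WS = 5, PS = 10, by the inverse law of cosines:
  cos(∠PWS) = (WP² + WS² - PS²) / (2·WP·WS)
  ∠PWS = 75.52°

Step 8: From WS = 5, WZ = 14, SZ = 13, by the inverse law of cosines:
  cos(∠SWZ) = (WS² + WZ² - SZ²) / (2·WS·WZ)
  ∠SWZ = 68.2°

Step 9: From SP = 10, SW = 5, PW = 10, by the inverse law of cosines:
  cos(∠PSW) = (SP² + SW² - PW²) / (2·SP·SW)
  ∠PSW = 75.52°

Step 10: From SW = 5, SZ = 13, WZ = 14, by the inverse law of cosines:
  cos(∠WSZ) = (SW² + SZ² - WZ²) / (2·SW·SZ)
  ∠WSZ = 90.88°

Step 11: From ZS = 13, ZW = 14, SW = 5, by the inverse law of cosines:
  cos(∠SZW) = (ZS² + ZW² - SW²) / (2·ZS·ZW)
  ∠SZW = 20.92°

Step 12: From DP = 8, DV = 20.22, PV = 15, by the inverse law of cosines:
  cos(∠PDV) = (DP² + DV² - PV²) / (2·DP·DV)
  ∠PDV = 39.97°

Step 13: From PQ = √111, PW = 10, QW = 11, by the inverse law of cosines:
  cos(∠QPW) = (PQ² + PW² - QW²) / (2·PQ·PW)
  ∠QPW = 64.72°

Step 14: From QP = √111, QW = 11, PW = 10, by the inverse law of cosines:
  cos(∠PQW) = (QP² + QW² - PW²) / (2·QP·QW)
  ∠PQW = 55.28°

Step 15: From VD = 20.22, VP = 15, DP = 8, by the inverse law of cosines:
  cos(∠DVP) = (VD² + VP² - DP²) / (2·VD·VP)
  ∠DVP = 20.03°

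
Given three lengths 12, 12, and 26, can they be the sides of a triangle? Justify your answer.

The longest side is 26. The other two sides sum to 12 + 12 = 24.
Since 24 ≤ 26, the two shorter sides cannot reach around to close the triangle.

No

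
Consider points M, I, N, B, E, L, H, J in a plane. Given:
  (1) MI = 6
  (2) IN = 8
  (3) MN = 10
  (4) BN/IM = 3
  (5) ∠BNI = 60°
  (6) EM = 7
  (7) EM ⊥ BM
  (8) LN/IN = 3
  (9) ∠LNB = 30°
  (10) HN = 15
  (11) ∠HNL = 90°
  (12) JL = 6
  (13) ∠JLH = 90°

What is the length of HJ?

From the given relations: LN = 3·IN = 3·8 = 24.
Step 1: By the law of cosines on triangle LNH: LH² = 24² + 15² − 2·24·15·cos(90°) = 801, so LH = 3·√89.
Step 2: By the law of cosines on triangle HLJ: HJ² = (3·√89)² + 6² − 2·3·√89·6·cos(90°) = 837, so HJ = 3·√93.

Therefore, the length of HJ = 3·√93.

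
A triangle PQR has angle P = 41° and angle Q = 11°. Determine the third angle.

The interior angles sum to 180°: angle R = 180 - 41 - 11 = 128°.
The triangle is obtuse (angles 41°, 11°, 128°).

128 degrees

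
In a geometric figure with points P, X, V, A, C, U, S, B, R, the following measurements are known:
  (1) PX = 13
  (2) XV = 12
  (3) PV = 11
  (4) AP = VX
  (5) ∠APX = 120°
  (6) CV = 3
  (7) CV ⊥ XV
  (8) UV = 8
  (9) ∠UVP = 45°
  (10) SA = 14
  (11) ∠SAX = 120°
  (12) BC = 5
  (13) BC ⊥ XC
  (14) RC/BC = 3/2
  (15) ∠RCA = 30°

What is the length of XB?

Step 1: By the law of cosines on triangle CVX: CX² = 3² + 12² − 2·3·12·cos(90°) = 153, so CX = 3·√17.
Step 2: By the law of cosines on triangle XCB: XB² = (3·√17)² + 5² − 2·3·√17·5·cos(90°) = 178, so XB = √178.

Therefore, the length of XB = √178.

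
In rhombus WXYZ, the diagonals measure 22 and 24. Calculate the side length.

Half-diagonals are 11 and 12. side = sqrt(11^2 + 12^2) = sqrt(265)

sqrt(265)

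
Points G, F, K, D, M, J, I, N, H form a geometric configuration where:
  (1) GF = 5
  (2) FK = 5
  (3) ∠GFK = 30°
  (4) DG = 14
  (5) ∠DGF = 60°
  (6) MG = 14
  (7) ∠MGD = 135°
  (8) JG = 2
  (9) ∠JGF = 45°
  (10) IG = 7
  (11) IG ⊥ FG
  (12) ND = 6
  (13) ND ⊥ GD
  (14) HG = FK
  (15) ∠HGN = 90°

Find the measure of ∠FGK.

Step 1: By the law of cosines on triangle GFK: GK² = 5² + 5² − 2·5·5·cos(30°) = 6.7, so GK ≈ 2.59.
Step 2: By the inverse law of cosines on triangle FGK: cos(∠FGK) = (5² + 2.59² − 5²) / (2·5·2.59) = 6.7/25.88 = 0.2588, so ∠FGK = 75°.

Therefore, the measure of angle ∠FGK = 75°.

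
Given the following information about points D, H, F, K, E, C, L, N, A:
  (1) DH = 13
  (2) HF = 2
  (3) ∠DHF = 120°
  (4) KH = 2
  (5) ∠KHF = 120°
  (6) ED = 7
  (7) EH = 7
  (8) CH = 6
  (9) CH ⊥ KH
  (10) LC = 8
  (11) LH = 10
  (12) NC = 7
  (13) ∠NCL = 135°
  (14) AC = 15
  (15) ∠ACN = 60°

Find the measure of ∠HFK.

Step 1: By the law of cosines on triangle FHK: FK² = 2² + 2² − 2·2·2·cos(120°) = 12, so FK = 2·√3.
Step 2: By the inverse law of cosines on triangle HFK: cos(∠HFK) = (2² + (2·√3)² − 2²) / (2·2·2·√3) = 12/13.86 = 0.866, so ∠HFK = 30°.

Therefore, the measure of angle ∠HFK = 30°.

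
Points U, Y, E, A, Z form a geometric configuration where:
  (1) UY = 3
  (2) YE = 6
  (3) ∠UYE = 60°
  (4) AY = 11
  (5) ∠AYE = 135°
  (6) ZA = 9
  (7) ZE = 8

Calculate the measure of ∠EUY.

Step 1: By the law of cosines on triangle UYE: UE² = 3² + 6² − 2·3·6·cos(60°) = 27, so UE = 3·√3.
Step 2: By the inverse law of cosines on triangle EUY: cos(∠EUY) = ((3·√3)² + 3² − 6²) / (2·3·√3·3) = 0/31.18 = 0, so ∠EUY = 90°.

Therefore, the measure of angle ∠EUY = 90°.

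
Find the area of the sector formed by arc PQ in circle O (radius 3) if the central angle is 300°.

Sector area = π(3²)(5/6) = 15*pi/2

15*pi/2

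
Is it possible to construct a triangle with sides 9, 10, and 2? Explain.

Sort the sides: 2, 9, 10.
It suffices to check that the sum of the two smallest exceeds the largest:
2 + 9 = 11 > 10. ✓
Yes, a valid triangle can be formed.

Yes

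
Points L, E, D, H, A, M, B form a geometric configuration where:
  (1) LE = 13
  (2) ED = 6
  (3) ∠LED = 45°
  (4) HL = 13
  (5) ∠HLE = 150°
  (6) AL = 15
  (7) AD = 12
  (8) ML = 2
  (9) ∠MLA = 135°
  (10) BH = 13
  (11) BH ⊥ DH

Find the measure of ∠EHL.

Step 1: By the law of cosines on triangle HLE: HE² = 13² + 13² − 2·13·13·cos(150°) = 630.72, so HE ≈ 25.11.
Step 2: By the inverse law of cosines on triangle EHL: cos(∠EHL) = (25.11² + 13² − 13²) / (2·25.11·13) = 630.72/652.97 = 0.9659, so ∠EHL = 15°.

Therefore, the measure of angle ∠EHL = 15°.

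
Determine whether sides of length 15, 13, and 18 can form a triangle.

Yes.
The triangle inequality requires that the sum of any two sides exceeds the third.
Here 13 + 15 = 28 > 18, so the condition is met.

Yes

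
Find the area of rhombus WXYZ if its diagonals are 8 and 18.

Area of a rhombus = (d1 * d2) / 2
Area = (8 * 18) / 2
Area = 144 / 2
Area = 72

72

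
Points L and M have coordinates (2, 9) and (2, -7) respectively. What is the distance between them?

The horizontal distance is |2 - 2| = 0 and the vertical distance is |-7 - 9| = 16.
By the Pythagorean theorem, d = sqrt(0^2 + 16^2) = sqrt(256) = 16.

16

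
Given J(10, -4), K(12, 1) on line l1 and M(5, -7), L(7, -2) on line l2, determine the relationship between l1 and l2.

Slope of line 1: m1 = (1 - -4)/(12 - 10) = 5/2 = 5/2
Slope of line 2: m2 = (-2 - -7)/(7 - 5) = 5/2 = 5/2
Two lines are parallel if and only if they have equal slopes (or both are vertical).
Here m1 = m2 = 5/2, confirming the lines are parallel.

Parallel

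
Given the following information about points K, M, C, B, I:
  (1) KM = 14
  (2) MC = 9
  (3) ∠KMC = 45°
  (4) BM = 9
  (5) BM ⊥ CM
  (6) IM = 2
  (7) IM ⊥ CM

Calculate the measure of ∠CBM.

Step 1: By the law of cosines on triangle BMC: BC² = 9² + 9² − 2·9·9·cos(90°) = 162, so BC = 9·√2.
Step 2: By the inverse law of cosines on triangle CBM: cos(∠CBM) = ((9·√2)² + 9² − 9²) / (2·9·√2·9) = 162/229.1 = 0.7071, so ∠CBM = 45°.

Therefore, the measure of angle ∠CBM = 45°.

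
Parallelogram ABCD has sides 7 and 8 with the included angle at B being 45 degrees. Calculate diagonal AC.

Using the law of cosines:
d^2 = 7^2 + 8^2 - 2(7)(8)cos(45 degrees)
d^2 = 49 + 64 - 112*sqrt(2)/2
d^2 = 113 - 56*sqrt(2)
d = sqrt(113 - 56*sqrt(2))

sqrt(113 - 56*sqrt(2))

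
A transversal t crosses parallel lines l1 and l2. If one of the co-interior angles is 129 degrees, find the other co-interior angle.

Co-interior angles sum to 180: 180 - 129 = 51 degrees.

51 degrees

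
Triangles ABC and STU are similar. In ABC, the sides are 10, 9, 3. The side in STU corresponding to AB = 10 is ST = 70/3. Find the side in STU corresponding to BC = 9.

Similar triangles have proportional sides. Setting up the proportion:
ST / AB = TU / BC
70/3 / 10 = TU / 9
TU = 9 * 70/3 / 10 = 21.

21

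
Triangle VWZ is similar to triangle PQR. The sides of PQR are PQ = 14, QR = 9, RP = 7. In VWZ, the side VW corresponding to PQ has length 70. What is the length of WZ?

k = 70/14 = 5. WZ = 5 * 9 = 45.

45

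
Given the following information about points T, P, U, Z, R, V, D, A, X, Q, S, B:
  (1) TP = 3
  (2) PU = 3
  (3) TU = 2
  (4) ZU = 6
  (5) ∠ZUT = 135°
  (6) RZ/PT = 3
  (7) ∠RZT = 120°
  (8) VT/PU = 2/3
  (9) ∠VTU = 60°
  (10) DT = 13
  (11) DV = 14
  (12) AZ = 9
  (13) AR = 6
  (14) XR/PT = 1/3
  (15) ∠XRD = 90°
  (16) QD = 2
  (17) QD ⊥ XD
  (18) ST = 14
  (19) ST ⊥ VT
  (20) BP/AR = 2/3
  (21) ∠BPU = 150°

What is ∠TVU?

From the given relations: VT = 2/3·PU = 2/3·3 = 2.
Step 1: By the law of cosines on triangle VTU: VU² = 2² + 2² − 2·2·2·cos(60°) = 4, so VU = 2.
Step 2: By the inverse law of cosines on triangle TVU: cos(∠TVU) = (2² + 2² − 2²) / (2·2·2) = 4/8 = 0.5, so ∠TVU = 60°.

Therefore, the measure of angle ∠TVU = 60°.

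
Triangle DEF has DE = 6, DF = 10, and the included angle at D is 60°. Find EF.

When two sides and the included angle are known, the law of cosines gives the third side.
c^2 = a^2 + b^2 - 2ab cos(C) generalizes the Pythagorean theorem to non-right triangles.
Here: EF^2 = 36 + 100 - 120*(1/2) = 76
EF = 2*sqrt(19)

2*sqrt(19)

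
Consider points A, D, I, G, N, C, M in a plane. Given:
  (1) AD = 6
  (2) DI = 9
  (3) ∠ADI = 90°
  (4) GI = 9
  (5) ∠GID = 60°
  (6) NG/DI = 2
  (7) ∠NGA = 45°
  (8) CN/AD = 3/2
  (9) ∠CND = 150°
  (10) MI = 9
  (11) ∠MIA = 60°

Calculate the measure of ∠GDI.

Step 1: By the law of cosines on triangle DIG: DG² = 9² + 9² − 2·9·9·cos(60°) = 81, so DG = 9.
Step 2: By the inverse law of cosines on triangle GDI: cos(∠GDI) = (9² + 9² − 9²) / (2·9·9) = 81/162 = 0.5, so ∠GDI = 60°.

Therefore, the measure of angle ∠GDI = 60°.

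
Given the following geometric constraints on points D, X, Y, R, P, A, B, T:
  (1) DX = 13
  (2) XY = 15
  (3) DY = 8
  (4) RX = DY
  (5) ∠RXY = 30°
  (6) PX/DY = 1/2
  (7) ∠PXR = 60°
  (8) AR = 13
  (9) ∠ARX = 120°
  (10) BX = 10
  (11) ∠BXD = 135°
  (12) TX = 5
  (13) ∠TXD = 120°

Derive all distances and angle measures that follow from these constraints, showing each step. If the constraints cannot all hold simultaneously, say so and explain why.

The constraints are consistent.

From the given relations:
  RX = DY = 8
  PX = 1/2·DY = 1/2·8 = 4

Step 1: From DX = 13, XB = 10, and ∠DXB = 135°, by the law of cosines:
  DB² = DX² + XB² - 2·DX·XB·cos(135°) = 169 + 100 + 183.8 = 452.8
  DB ≈ 21.28

Step 2: From DX = 13, XT = 5, and ∠DXT = 120°, by the law of cosines:
  DT² = DX² + XT² - 2·DX·XT·cos(120°) = 169 + 25 + 65 = 259
  DT ≈ 16.09

Step 3: From XR = 8, RA = 13, and ∠XRA = 120°, by the law of cosines:
  XA² = XR² + RA² - 2·XR·RA·cos(120°) = 64 + 169 + 104 = 337
  XA ≈ 18.36

Step 4: From YX = 15, XR = 8, and ∠YXR = 30°, by the law of cosines:
  YR² = YX² + XR² - 2·YX·XR·cos(30°) = 225 + 64 - 207.8 = 81.15
  YR ≈ 9.01

Step 5: From RX = 8, XP = 4, and ∠RXP = 60°, by the law of cosines:
  RP² = RX² + XP² - 2·RX·XP·cos(60°) = 64 + 16 - 32 = 48
  RP = 4·√3

Step 6: From DX = 13, DY = 8, XY = 15, by the inverse law of cosines:
  cos(∠XDY) = (DX² + DY² - XY²) / (2·DX·DY)
  ∠XDY = 87.8°

Step 7: From XD = 13, XY = 15, DY = 8, by the inverse law of cosines:
  cos(∠DXY) = (XD² + XY² - DY²) / (2·XD·XY)
  ∠DXY = 32.2°

Step 8: From YD = 8, YX = 15, DX = 13, by the inverse law of cosines:
  cos(∠DYX) = (YD² + YX² - DX²) / (2·YD·YX)
  ∠DYX = 60°

Step 9: From DB = 21.28, DX = 13, BX = 10, by the inverse law of cosines:
  cos(∠BDX) = (DB² + DX² - BX²) / (2·DB·DX)
  ∠BDX = 19.41°

Step 10: From DT = 16.09, DX = 13, TX = 5, by the inverse law of cosines:
  cos(∠TDX) = (DT² + DX² - TX²) / (2·DT·DX)
  ∠TDX = 15.61°

Step 11: From XA = 18.36, XR = 8, AR = 13, by the inverse law of cosines:
  cos(∠AXR) = (XA² + XR² - AR²) / (2·XA·XR)
  ∠AXR = 37.83°

Step 12: From YR = 9.01, YX = 15, RX = 8, by the inverse law of cosines:
  cos(∠RYX) = (YR² + YX² - RX²) / (2·YR·YX)
  ∠RYX = 26.36°

Step 13: From RP = 4·√3, RX = 8, PX = 4, by the inverse law of cosines:
  cos(∠PRX) = (RP² + RX² - PX²) / (2·RP·RX)
  ∠PRX = 30°

Step 14: From RX = 8, RY = 9.01, XY = 15, by the inverse law of cosines:
  cos(∠XRY) = (RX² + RY² - XY²) / (2·RX·RY)
  ∠XRY = 123.64°

Step 15: From PR = 4·√3, PX = 4, RX = 8, by the inverse law of cosines:
  cos(∠RPX) = (PR² + PX² - RX²) / (2·PR·PX)
  ∠RPX = 90°

Step 16: From AR = 13, AX = 18.36, RX = 8, by the inverse law of cosines:
  cos(∠RAX) = (AR² + AX² - RX²) / (2·AR·AX)
  ∠RAX = 22.17°

Step 17: From BD = 21.28, BX = 10, DX = 13, by the inverse law of cosines:
  cos(∠DBX) = (BD² + BX² - DX²) / (2·BD·BX)
  ∠DBX = 25.59°

Step 18: From TD = 16.09, TX = 5, DX = 13, by the inverse law of cosines:
  cos(∠DTX) = (TD² + TX² - DX²) / (2·TD·TX)
  ∠DTX = 44.39°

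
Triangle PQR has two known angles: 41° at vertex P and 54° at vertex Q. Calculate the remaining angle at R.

By the triangle angle sum property, the three interior angles of any triangle add up to 180°.
We know angle P = 41° and angle Q = 54°, so their sum is 95°.
Therefore angle R = 180° - 95° = 85°.

85 degrees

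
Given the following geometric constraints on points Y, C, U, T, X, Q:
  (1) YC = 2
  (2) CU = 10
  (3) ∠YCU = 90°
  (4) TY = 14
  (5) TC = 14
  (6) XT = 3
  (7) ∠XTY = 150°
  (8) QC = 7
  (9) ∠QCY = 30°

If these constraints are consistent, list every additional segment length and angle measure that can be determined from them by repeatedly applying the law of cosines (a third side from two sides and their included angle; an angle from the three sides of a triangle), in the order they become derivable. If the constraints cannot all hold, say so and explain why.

The constraints are consistent. Derivable facts, in order:
After 1 step:
- YQ ≈ 5.36
- YU = 2·√26
- YX ≈ 16.67
- ∠CTY = 8.19°
- ∠CYT = 85.9°
- ∠TCY = 85.9°
After 2 steps:
- ∠CQY = 10.75°
- ∠CUY = 11.31°
- ∠CYQ = 139.25°
- ∠CYU = 78.69°
- ∠TXY = 24.84°
- ∠TYX = 5.16°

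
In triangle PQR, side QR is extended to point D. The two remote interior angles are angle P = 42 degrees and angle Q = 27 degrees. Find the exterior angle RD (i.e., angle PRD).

By the exterior angle theorem, an exterior angle of a triangle equals the sum of the two remote interior angles.
Exterior angle = angle P + angle Q
Exterior angle = 42 + 27 = 69 degrees

69 degrees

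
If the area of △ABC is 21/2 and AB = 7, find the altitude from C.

Rearranging the area formula Area = (1/2) * base * height:
height = 2 * Area / base = 2 * 21/2 / 7 = 3.

3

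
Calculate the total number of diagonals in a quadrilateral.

Each of the 4 vertices connects to 1 non-adjacent vertices via diagonals.
Total connections = 4 × 1 = 4, but each diagonal is counted twice.
Number of diagonals = 4 / 2 = 2.

2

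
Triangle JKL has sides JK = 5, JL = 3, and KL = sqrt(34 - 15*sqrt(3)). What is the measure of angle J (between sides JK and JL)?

cos(J) = (5² + 3² - (sqrt(34 - 15*sqrt(3)))²) / (2 × 5 × 3) = sqrt(3)/2, so J = arccos(sqrt(3)/2) = 30°.

30°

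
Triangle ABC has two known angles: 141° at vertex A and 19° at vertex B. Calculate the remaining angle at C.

By the triangle angle sum property, the three interior angles of any triangle add up to 180°.
We know angle A = 141° and angle B = 19°, so their sum is 160°.
Therefore angle C = 180° - 160° = 20°.

20 degrees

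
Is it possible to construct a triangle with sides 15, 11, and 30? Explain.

Check the triangle inequality: 15 + 11 = 26 ≤ 30.
Since the sum of two sides does not exceed the third, no triangle can be formed.

No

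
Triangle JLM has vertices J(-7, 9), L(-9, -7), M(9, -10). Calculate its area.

Shoelace: Area = (1/2)|-7(-7--10) + -9(-10-9) + 9(9--7)| = (1/2)(294) = 147

147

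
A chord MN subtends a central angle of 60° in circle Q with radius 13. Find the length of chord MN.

Chord = 2(13) sin(30°) = 13

13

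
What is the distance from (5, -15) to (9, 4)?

The horizontal distance is |9 - 5| = 4 and the vertical distance is |4 - -15| = 19.
By the Pythagorean theorem, d = sqrt(4^2 + 19^2) = sqrt(377).

sqrt(377)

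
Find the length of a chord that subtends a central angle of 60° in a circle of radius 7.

Drop a perpendicular from the center to the chord, bisecting both the chord and the central angle.
Each half-chord = r sin(θ/2) = 7 sin(30°).
The full chord = 2 × 7 × sin(30°) = 7.

7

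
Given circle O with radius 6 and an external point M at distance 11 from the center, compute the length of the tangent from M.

tangent = √(d² - r²) = √(11² - 6²) = √(121 - 36) = √85 = sqrt(85)

sqrt(85)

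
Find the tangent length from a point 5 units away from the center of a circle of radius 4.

Let T be the point of tangency. Then QT ⊥ MT (radius ⊥ tangent).
In right triangle QTM: QM² = QT² + MT²
5² = 4² + MT²
MT² = 9, MT = 3

3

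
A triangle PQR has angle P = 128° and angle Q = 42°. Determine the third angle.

The interior angles sum to 180°: angle R = 180 - 128 - 42 = 10°.
The triangle is obtuse (angles 128°, 42°, 10°).

10 degrees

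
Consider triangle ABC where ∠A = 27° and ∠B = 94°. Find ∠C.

Let angle C = x. Then 27 + 94 + x = 180.
x = 180 - 121 = 59 degrees.

59 degrees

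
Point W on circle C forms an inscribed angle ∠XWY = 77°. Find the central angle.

Central angle = 2 × 77° = 154° (inscribed angle theorem).

154°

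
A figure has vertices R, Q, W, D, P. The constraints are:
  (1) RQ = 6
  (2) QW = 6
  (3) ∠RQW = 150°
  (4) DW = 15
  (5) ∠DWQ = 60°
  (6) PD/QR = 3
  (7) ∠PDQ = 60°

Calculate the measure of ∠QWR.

Step 1: By the law of cosines on triangle WQR: WR² = 6² + 6² − 2·6·6·cos(150°) = 134.35, so WR ≈ 11.59.
Step 2: By the inverse law of cosines on triangle QWR: cos(∠QWR) = (6² + 11.59² − 6²) / (2·6·11.59) = 134.35/139.09 = 0.9659, so ∠QWR = 15°.

Therefore, the measure of angle ∠QWR = 15°.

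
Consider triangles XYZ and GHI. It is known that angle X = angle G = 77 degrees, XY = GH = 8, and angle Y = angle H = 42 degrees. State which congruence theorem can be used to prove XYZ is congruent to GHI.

The given information provides:
angle X = angle G = 77 degrees, XY = GH = 8, and angle Y = angle H = 42 degrees
This matches the ASA congruence theorem.
Two pairs of corresponding angles and the included side are equal (Angle-Side-Angle).

ASA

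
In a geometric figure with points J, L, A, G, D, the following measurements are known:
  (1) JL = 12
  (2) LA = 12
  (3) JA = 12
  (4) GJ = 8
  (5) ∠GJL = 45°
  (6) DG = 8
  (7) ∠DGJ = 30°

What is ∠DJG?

Step 1: By the law of cosines on triangle JGD: JD² = 8² + 8² − 2·8·8·cos(30°) = 17.15, so JD ≈ 4.14.
Step 2: By the inverse law of cosines on triangle DJG: cos(∠DJG) = (4.14² + 8² − 8²) / (2·4.14·8) = 17.15/66.26 = 0.2588, so ∠DJG = 75°.

Therefore, the measure of angle ∠DJG = 75°.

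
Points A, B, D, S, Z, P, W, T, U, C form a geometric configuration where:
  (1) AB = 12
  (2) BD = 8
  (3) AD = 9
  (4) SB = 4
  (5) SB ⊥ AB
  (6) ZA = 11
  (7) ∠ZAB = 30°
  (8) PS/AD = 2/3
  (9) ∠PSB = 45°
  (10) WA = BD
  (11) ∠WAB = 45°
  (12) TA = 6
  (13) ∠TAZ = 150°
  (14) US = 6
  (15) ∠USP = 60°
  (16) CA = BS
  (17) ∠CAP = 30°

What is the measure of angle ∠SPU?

From the given relations: PS = 2/3·AD = 2/3·9 = 6.
Step 1: By the law of cosines on triangle PSU: PU² = 6² + 6² − 2·6·6·cos(60°) = 36, so PU = 6.
Step 2: By the inverse law of cosines on triangle SPU: cos(∠SPU) = (6² + 6² − 6²) / (2·6·6) = 36/72 = 0.5, so ∠SPU = 60°.

Therefore, the measure of angle ∠SPU = 60°.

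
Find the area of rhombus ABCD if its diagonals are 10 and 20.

The diagonals of a rhombus divide it into four right triangles.
Each triangle has legs 10/ 2 = 5 and 20/2 = 10, so each has area (1/2)*5*10 = 25.
Four such triangles give total area = (d1 * d2) / 2 = 100.

100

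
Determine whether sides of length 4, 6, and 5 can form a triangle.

Sort the sides: 4, 5, 6.
It suffices to check that the sum of the two smallest exceeds the largest:
4 + 5 = 9 > 6. ✓
Yes, a valid triangle can be formed.

Yes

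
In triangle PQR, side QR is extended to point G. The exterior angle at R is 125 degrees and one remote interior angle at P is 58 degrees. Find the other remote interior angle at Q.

angle Q = 125 - 58 = 67 degrees (exterior angle theorem).

67 degrees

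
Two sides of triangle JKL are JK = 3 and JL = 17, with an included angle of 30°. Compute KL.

When two sides and the included angle are known, the law of cosines gives the third side.
c^2 = a^2 + b^2 - 2ab cos(C) generalizes the Pythagorean theorem to non-right triangles.
Here: KL^2 = 9 + 289 - 102*(sqrt(3)/2) = 298 - 51*sqrt(3)
KL = sqrt(298 - 51*sqrt(3))

sqrt(298 - 51*sqrt(3))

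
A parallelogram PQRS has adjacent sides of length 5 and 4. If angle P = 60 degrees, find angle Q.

In a parallelogram, consecutive angles are supplementary (sum to 180°).
angle Q = 180 - angle P
angle Q = 180 - 60
angle Q = 120 degrees

120 degrees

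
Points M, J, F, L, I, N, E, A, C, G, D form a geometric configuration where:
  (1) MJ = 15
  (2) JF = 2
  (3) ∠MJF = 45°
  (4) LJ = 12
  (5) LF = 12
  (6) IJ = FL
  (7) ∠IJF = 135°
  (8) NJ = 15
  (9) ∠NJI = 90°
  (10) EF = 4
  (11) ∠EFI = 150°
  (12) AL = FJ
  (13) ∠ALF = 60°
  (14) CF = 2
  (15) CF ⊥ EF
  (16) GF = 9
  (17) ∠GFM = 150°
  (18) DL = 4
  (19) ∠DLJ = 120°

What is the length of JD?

Step 1: By the law of cosines on triangle JLD: JD² = 12² + 4² − 2·12·4·cos(120°) = 208, so JD = 4·√13.

Therefore, the length of JD = 4·√13.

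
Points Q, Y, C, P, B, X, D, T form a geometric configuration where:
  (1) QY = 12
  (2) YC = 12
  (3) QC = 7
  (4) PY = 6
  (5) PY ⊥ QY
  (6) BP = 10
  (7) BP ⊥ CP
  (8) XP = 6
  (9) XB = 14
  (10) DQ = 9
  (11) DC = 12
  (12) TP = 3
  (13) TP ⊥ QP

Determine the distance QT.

Step 1: By the law of cosines on triangle PYQ: PQ² = 6² + 12² − 2·6·12·cos(90°) = 180, so PQ = 6·√5.
Step 2: By the law of cosines on triangle QPT: QT² = (6·√5)² + 3² − 2·6·√5·3·cos(90°) = 189, so QT = 3·√21.

Therefore, the length of QT = 3·√21.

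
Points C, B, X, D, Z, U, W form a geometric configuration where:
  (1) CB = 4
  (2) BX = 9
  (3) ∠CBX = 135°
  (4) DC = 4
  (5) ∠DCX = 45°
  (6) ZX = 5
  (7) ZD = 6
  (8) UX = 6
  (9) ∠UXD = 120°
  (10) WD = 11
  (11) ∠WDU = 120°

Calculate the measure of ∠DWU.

Step 1: By the law of cosines on triangle CBX: CX² = 4² + 9² − 2·4·9·cos(135°) = 147.91, so CX ≈ 12.16.
Step 2: By the law of cosines on triangle DCX: DX² = 4² + 12.16² − 2·4·12.16·cos(45°) = 95.11, so DX ≈ 9.75.
Step 3: By the law of cosines on triangle UXD: UD² = 6² + 9.75² − 2·6·9.75·cos(120°) = 189.63, so UD ≈ 13.77.
Step 4: By the law of cosines on triangle WDU: WU² = 11² + 13.77² − 2·11·13.77·cos(120°) = 462.11, so WU ≈ 21.5.
Step 5: By the inverse law of cosines on triangle DWU: cos(∠DWU) = (11² + 21.5² − 13.77²) / (2·11·21.5) = 393.48/472.93 = 0.832, so ∠DWU = 33.69°.

Therefore, the measure of angle ∠DWU = 33.69°.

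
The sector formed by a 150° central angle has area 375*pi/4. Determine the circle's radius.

r² = 360 × 375*pi/4 / (π × 150) = 225, so r = 15.

15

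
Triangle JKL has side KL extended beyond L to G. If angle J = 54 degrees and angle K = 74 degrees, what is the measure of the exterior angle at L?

By the exterior angle theorem, an exterior angle of a triangle equals the sum of the two remote interior angles.
Exterior angle = angle J + angle K
Exterior angle = 54 + 74 = 128 degrees

128 degrees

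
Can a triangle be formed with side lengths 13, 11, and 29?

No.
The triangle inequality is violated: 13 + 11 = 24 ≤ 29.
These lengths cannot form a triangle.

No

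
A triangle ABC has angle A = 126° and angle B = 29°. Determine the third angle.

angle C = 180 - 126 - 29 = 25 degrees.

25 degrees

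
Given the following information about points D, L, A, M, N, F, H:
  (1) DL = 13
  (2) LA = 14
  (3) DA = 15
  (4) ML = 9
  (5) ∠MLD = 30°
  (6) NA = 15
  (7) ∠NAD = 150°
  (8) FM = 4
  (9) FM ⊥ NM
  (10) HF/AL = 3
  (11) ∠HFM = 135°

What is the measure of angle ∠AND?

Step 1: By the law of cosines on triangle NAD: ND² = 15² + 15² − 2·15·15·cos(150°) = 839.71, so ND ≈ 28.98.
Step 2: By the inverse law of cosines on triangle AND: cos(∠AND) = (15² + 28.98² − 15²) / (2·15·28.98) = 839.71/869.33 = 0.9659, so ∠AND = 15°.

Therefore, the measure of angle ∠AND = 15°.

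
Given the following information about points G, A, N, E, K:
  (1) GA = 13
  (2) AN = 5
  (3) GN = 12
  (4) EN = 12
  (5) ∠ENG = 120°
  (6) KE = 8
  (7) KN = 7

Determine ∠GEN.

Step 1: By the law of cosines on triangle ENG: EG² = 12² + 12² − 2·12·12·cos(120°) = 432, so EG = 12·√3.
Step 2: By the inverse law of cosines on triangle GEN: cos(∠GEN) = ((12·√3)² + 12² − 12²) / (2·12·√3·12) = 432/498.83 = 0.866, so ∠GEN = 30°.

Therefore, the measure of angle ∠GEN = 30°.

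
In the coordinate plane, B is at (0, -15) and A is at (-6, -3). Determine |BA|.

The horizontal distance is |-6 - 0| = 6 and the vertical distance is |-3 - -15| = 12.
By the Pythagorean theorem, d = sqrt(6^2 + 12^2) = sqrt(180) = 6*sqrt(5).

6*sqrt(5)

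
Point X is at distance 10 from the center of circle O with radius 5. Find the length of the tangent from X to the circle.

The tangent, radius, and line from the external point to the center form a right triangle.
The right angle is where the tangent meets the radius.
By the Pythagorean theorem: tangent² + 5² = 10²
tangent² = 100 - 25 = 75
tangent = 5*sqrt(3)

5*sqrt(3)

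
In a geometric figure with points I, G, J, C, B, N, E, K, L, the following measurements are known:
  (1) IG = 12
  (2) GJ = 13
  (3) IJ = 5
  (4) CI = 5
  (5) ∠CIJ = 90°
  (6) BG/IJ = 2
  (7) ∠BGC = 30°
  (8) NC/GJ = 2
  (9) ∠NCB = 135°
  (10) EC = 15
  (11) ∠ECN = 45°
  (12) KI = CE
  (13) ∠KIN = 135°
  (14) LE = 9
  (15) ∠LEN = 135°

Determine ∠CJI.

Step 1: By the law of cosines on triangle JIC: JC² = 5² + 5² − 2·5·5·cos(90°) = 50, so JC = 5·√2.
Step 2: By the inverse law of cosines on triangle CJI: cos(∠CJI) = ((5·√2)² + 5² − 5²) / (2·5·√2·5) = 50/70.71 = 0.7071, so ∠CJI = 45°.

Therefore, the measure of angle ∠CJI = 45°.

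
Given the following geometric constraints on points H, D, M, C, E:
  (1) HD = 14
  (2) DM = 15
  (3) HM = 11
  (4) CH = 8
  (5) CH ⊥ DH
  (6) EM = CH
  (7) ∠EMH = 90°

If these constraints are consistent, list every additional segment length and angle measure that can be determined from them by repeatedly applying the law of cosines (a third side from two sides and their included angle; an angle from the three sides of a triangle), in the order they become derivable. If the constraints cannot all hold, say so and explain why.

The constraints are consistent. Derivable facts, in order:
After 1 step:
- DC = 2·√65
- HE = √185
- ∠DHM = 72.62°
- ∠DMH = 62.96°
- ∠HDM = 44.42°
After 2 steps:
- ∠CDH = 29.74°
- ∠DCH = 60.26°
- ∠EHM = 36.03°
- ∠HEM = 53.97°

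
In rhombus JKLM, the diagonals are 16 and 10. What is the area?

The diagonals of a rhombus divide it into four right triangles.
Each triangle has legs 16/ 2 = 8 and 10/2 = 5, so each has area (1/2)*8*5 = 20.
Four such triangles give total area = (d1 * d2) / 2 = 80.

80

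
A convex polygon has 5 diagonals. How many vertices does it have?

Using d = n(n - 3)/2, we solve 5 = n(n - 3)/2.
So n(n - 3) = 10.
Testing n = 5: 5 * 2 = 10 = 10. Correct.
The polygon has 5 sides.

5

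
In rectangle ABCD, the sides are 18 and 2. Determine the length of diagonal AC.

A rectangle's diagonal splits it into two right triangles, with the diagonal as the hypotenuse.
By the Pythagorean theorem, d^2 = 18^2 + 2^2 = 328.
Therefore d = sqrt(328) = 2*sqrt(82).

2*sqrt(82)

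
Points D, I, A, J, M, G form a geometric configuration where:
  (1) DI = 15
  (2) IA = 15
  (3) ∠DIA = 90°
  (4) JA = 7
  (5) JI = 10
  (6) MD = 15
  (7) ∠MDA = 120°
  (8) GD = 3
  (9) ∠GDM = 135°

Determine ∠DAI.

Step 1: By the law of cosines on triangle AID: AD² = 15² + 15² − 2·15·15·cos(90°) = 450, so AD = 15·√2.
Step 2: By the inverse law of cosines on triangle DAI: cos(∠DAI) = ((15·√2)² + 15² − 15²) / (2·15·√2·15) = 450/636.4 = 0.7071, so ∠DAI = 45°.

Therefore, the measure of angle ∠DAI = 45°.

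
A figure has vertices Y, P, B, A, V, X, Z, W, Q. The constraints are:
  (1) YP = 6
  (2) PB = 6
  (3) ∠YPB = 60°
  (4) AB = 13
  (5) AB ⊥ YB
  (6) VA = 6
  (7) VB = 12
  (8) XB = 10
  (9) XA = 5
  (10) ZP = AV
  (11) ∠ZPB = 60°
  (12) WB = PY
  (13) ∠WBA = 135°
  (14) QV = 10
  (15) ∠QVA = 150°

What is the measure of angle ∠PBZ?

From the given relations: ZP = AV = 6.
Step 1: By the law of cosines on triangle BPZ: BZ² = 6² + 6² − 2·6·6·cos(60°) = 36, so BZ = 6.
Step 2: By the inverse law of cosines on triangle PBZ: cos(∠PBZ) = (6² + 6² − 6²) / (2·6·6) = 36/72 = 0.5, so ∠PBZ = 60°.

Therefore, the measure of angle ∠PBZ = 60°.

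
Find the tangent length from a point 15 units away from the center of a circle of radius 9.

tangent = √(d² - r²) = √(15² - 9²) = √(225 - 81) = √144 = 12

12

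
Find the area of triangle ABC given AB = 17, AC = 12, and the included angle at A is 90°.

Area = (1/2) * AB * AC * sin(A)
Area = (1/2) * 17 * 12 * sin(90°)
Area = (1/2) * 17 * 12 * 1
Area = 102

102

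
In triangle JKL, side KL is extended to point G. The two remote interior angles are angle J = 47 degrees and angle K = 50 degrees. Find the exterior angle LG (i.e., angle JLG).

The interior angle at L is 180 - 47 - 50 = 83 degrees.
The exterior angle and interior angle at L are supplementary:
Exterior angle = 180 - 83 = 97 degrees.

97 degrees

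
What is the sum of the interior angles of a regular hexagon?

The sum of interior angles of an n-sided polygon is (n - 2) * 180.
For n = 6: (6 - 2) * 180 = 4 * 180 = 720 degrees.

720 degrees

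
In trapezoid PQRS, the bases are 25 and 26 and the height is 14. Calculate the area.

A trapezoid's area equals the midsegment times the height.
The midsegment is (25 + 26) / 2 = 51/2.
Area = 51/2 * 14 = 357.

357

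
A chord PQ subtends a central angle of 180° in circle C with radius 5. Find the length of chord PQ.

Chord = 2(5) sin(90°) = 10

10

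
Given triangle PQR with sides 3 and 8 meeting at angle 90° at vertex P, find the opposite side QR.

Since angle P = 90°, this is a right triangle and the law of cosines reduces to the Pythagorean theorem.
QR^2 = 3^2 + 8^2 = 73
QR = sqrt(73)

sqrt(73)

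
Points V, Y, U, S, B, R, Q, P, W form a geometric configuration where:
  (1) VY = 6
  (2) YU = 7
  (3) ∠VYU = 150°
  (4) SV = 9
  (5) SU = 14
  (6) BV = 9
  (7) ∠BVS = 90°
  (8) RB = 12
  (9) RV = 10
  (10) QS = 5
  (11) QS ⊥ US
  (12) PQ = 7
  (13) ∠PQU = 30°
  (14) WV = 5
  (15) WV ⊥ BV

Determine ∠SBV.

Step 1: By the law of cosines on triangle BVS: BS² = 9² + 9² − 2·9·9·cos(90°) = 162, so BS = 9·√2.
Step 2: By the inverse law of cosines on triangle SBV: cos(∠SBV) = ((9·√2)² + 9² − 9²) / (2·9·√2·9) = 162/229.1 = 0.7071, so ∠SBV = 45°.

Therefore, the measure of angle ∠SBV = 45°.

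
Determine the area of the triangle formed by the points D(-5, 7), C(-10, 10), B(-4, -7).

Using the Shoelace formula for a triangle:
Area = (1/2)|x0(y1 - y2) + x1(y2 - y0) + x2(y0 - y1)|
Area = (1/2)|-5(10 - -7) + -10(-7 - 7) + -4(7 - 10)|
Area = (1/2)|-85 + 140 + 12|
Area = (1/2)|67|
Area = (1/2)(67)
Area = 67/2

67/2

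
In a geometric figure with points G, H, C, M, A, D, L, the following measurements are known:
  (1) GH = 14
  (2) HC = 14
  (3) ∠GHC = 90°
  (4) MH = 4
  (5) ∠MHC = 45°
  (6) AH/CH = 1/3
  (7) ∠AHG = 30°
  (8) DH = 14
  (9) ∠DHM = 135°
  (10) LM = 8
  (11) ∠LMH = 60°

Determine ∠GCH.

Step 1: By the law of cosines on triangle CHG: CG² = 14² + 14² − 2·14·14·cos(90°) = 392, so CG = 14·√2.
Step 2: By the inverse law of cosines on triangle GCH: cos(∠GCH) = ((14·√2)² + 14² − 14²) / (2·14·√2·14) = 392/554.37 = 0.7071, so ∠GCH = 45°.

Therefore, the measure of angle ∠GCH = 45°.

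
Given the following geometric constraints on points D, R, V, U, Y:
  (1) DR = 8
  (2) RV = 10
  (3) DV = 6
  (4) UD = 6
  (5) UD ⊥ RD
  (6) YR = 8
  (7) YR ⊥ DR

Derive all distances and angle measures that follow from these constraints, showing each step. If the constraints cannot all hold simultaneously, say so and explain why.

The constraints are consistent.

Step 1: From DR = 8, RY = 8, and ∠DRY = 90°, by the law of cosines:
  DY² = DR² + RY² - 2·DR·RY·cos(90°) = 64 + 64 - 0 = 128
  DY = 8·√2

Step 2: From RD = 8, DU = 6, and ∠RDU = 90°, by the law of cosines:
  RU² = RD² + DU² - 2·RD·DU·cos(90°) = 64 + 36 - 0 = 100
  RU = 10

Step 3: From DR = 8, DV = 6, RV = 10, by the inverse law of cosines:
  cos(∠RDV) = (DR² + DV² - RV²) / (2·DR·DV)
  ∠RDV = 90°

Step 4: From RD = 8, RV = 10, DV = 6, by the inverse law of cosines:
  cos(∠DRV) = (RD² + RV² - DV²) / (2·RD·RV)
  ∠DRV = 36.87°

Step 5: From VD = 6, VR = 10, DR = 8, by the inverse law of cosines:
  cos(∠DVR) = (VD² + VR² - DR²) / (2·VD·VR)
  ∠DVR = 53.13°

Step 6: From DR = 8, DY = 8·√2, RY = 8, by the inverse law of cosines:
  cos(∠RDY) = (DR² + DY² - RY²) / (2·DR·DY)
  ∠RDY = 45°

Step 7: From RD = 8, RU = 10, DU = 6, by the inverse law of cosines:
  cos(∠DRU) = (RD² + RU² - DU²) / (2·RD·RU)
  ∠DRU = 36.87°

Step 8: From UD = 6, UR = 10, DR = 8, by the inverse law of cosines:
  cos(∠DUR) = (UD² + UR² - DR²) / (2·UD·UR)
  ∠DUR = 53.13°

Step 9: From YD = 8·√2, YR = 8, DR = 8, by the inverse law of cosines:
  cos(∠DYR) = (YD² + YR² - DR²) / (2·YD·YR)
  ∠DYR = 45°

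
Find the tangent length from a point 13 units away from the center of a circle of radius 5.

Let T be the point of tangency. Then OT ⊥ XT (radius ⊥ tangent).
In right triangle OTX: OX² = OT² + XT²
13² = 5² + XT²
XT² = 144, XT = 12

12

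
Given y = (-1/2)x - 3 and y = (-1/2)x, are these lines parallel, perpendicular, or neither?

Slope of line 1: m1 = -1/2
Slope of line 2: m2 = -1/2
Since m1 = m2 = -1/2, the lines are parallel.

Parallel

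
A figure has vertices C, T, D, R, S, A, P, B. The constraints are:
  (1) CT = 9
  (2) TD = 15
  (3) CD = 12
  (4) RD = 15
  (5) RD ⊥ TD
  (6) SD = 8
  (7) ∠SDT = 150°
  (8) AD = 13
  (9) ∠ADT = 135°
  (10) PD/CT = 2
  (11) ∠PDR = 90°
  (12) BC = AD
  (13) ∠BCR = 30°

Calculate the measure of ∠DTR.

Step 1: By the law of cosines on triangle TDR: TR² = 15² + 15² − 2·15·15·cos(90°) = 450, so TR = 15·√2.
Step 2: By the inverse law of cosines on triangle DTR: cos(∠DTR) = (15² + (15·√2)² − 15²) / (2·15·15·√2) = 450/636.4 = 0.7071, so ∠DTR = 45°.

Therefore, the measure of angle ∠DTR = 45°.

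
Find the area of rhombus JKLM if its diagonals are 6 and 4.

Area = (6 * 4) / 2 = 24 / 2 = 12

12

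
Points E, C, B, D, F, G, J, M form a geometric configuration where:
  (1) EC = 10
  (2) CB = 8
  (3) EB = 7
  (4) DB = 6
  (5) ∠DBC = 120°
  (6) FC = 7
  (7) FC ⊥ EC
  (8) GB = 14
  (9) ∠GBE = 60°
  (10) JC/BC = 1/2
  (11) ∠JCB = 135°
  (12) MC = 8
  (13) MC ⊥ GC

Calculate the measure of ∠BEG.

Step 1: By the law of cosines on triangle EBG: EG² = 7² + 14² − 2·7·14·cos(60°) = 147, so EG = 7·√3.
Step 2: By the inverse law of cosines on triangle BEG: cos(∠BEG) = (7² + (7·√3)² − 14²) / (2·7·7·√3) = 0/169.74 = 0, so ∠BEG = 90°.

Therefore, the measure of angle ∠BEG = 90°.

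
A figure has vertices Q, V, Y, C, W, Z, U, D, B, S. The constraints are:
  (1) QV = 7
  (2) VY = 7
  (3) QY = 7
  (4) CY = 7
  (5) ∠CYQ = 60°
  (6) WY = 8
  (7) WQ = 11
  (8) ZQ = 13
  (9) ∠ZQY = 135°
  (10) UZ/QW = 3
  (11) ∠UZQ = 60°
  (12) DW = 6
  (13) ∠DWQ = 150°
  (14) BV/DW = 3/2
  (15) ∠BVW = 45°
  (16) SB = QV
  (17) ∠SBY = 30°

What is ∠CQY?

Step 1: By the law of cosines on triangle QYC: QC² = 7² + 7² − 2·7·7·cos(60°) = 49, so QC = 7.
Step 2: By the inverse law of cosines on triangle CQY: cos(∠CQY) = (7² + 7² − 7²) / (2·7·7) = 49/98 = 0.5, so ∠CQY = 60°.

Therefore, the measure of angle ∠CQY = 60°.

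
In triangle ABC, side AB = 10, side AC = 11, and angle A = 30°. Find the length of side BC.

Law of cosines: BC^2 = 10^2 + 11^2 - 2(10)(11)cos(30°) = 221 - 110*sqrt(3), so BC = sqrt(221 - 110*sqrt(3)).

sqrt(221 - 110*sqrt(3))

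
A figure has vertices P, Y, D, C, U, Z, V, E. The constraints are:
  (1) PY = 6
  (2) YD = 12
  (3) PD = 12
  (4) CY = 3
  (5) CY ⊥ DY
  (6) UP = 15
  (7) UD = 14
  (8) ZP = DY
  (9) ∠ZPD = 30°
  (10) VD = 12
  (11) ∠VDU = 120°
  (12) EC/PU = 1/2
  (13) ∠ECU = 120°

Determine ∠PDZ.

From the given relations: ZP = DY = 12.
Step 1: By the law of cosines on triangle DPZ: DZ² = 12² + 12² − 2·12·12·cos(30°) = 38.58, so DZ ≈ 6.21.
Step 2: By the inverse law of cosines on triangle PDZ: cos(∠PDZ) = (12² + 6.21² − 12²) / (2·12·6.21) = 38.58/149.08 = 0.2588, so ∠PDZ = 75°.

Therefore, the measure of angle ∠PDZ = 75°.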